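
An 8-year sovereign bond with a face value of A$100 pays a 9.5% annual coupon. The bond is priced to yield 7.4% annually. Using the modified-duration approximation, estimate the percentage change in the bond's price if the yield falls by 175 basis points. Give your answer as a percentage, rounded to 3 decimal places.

+9.898%

Periodic yield y = 0.074. Modified duration first:
  t   CF        PV=CF/(1+0.074)^t    t·PV
  1         9.50         8.8454         8.8454
  2         9.50         8.2360        16.4720
  3         9.50         7.6685        23.0055
  4         9.50         7.1401        28.5605
  5         9.50         6.6482        33.2409
  6         9.50         6.1901        37.1406
  7         9.50         5.7636        40.3452
  8       109.50        61.8557       494.8458
  Σ                    112.3476       682.4559
P = 112.3476; D_Mac = 6.07450 yrs; D_mod = 6.07450/(1+0.074) = 5.65596 yrs.
ΔP/P ≈ -D_mod · Δy = -5.65596 × (-0.0175) = +0.098979 = +9.8979%.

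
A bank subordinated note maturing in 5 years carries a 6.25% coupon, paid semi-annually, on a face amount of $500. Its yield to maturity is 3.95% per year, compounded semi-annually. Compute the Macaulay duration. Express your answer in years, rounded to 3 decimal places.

Periodic yield y = 0.01975. Discount each cash flow and weight by its period:
  t   CF        PV=CF/(1+0.01975)^t    t·PV
  1       15.625        15.3224        15.3224
  2       15.625        15.0256        30.0513
  3       15.625        14.7346        44.2039
  4       15.625        14.4492        57.7970
  5       15.625        14.1694        70.8470
  6       15.625        13.8950        83.3698
  7       15.625        13.6259        95.3810
  8       15.625        13.3620       106.8957
  9       15.625        13.1032       117.9286
  10     515.625       424.0302     4,240.3024
  Σ                    551.7175     4,862.0990
Price P = Σ PV = 551.7175.
Macaulay duration = Σ(t·PV) / P = 4,862.0990 / 551.7175 = 8.81266 half-year periods.
In years: 8.81266 / 2 = 4.40633 years.

4.406 years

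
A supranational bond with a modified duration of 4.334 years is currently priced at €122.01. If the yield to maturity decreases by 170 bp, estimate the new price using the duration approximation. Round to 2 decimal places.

Duration approximation: ΔP/P ≈ -D_mod · Δy = -4.334 × (-0.017) = +0.073678.
New price ≈ 122.01 × (1 + 0.073678) = 130.99945278.

€131.00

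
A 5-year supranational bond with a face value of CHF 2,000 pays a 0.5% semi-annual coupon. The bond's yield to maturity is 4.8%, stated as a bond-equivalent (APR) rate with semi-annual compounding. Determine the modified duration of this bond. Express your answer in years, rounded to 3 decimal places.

4.821 years

Periodic yield y = 0.024. First find Macaulay duration:
  t   CF        PV=CF/(1+0.024)^t    t·PV
  1         5.00         4.8828         4.8828
  2         5.00         4.7684         9.5367
  3         5.00         4.6566        13.9698
  4         5.00         4.5475        18.1899
  5         5.00         4.4409        22.2045
  6         5.00         4.3368        26.0209
  7         5.00         4.2352        29.6462
  8         5.00         4.1359        33.0872
  9         5.00         4.0390        36.3507
  10    2,005.00     1,581.6661    15,816.6611
  Σ                  1,621.7091    16,010.5498
P = 1,621.7091; Macaulay duration = 16,010.5498 / 1,621.7091 = 9.87264 half-year periods = 4.93632 years.
Modified duration = D_Mac / (1 + y) = 4.93632 / 1.024 = 4.82062 years.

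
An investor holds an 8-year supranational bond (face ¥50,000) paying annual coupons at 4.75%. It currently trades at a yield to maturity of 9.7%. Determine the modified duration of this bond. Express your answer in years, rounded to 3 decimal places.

Periodic yield y = 0.097. First find Macaulay duration:
  t   CF        PV=CF/(1+0.097)^t    t·PV
  1     2,375.00     2,164.9954     2,164.9954
  2     2,375.00     1,973.5601     3,947.1202
  3     2,375.00     1,799.0521     5,397.1562
  4     2,375.00     1,639.9745     6,559.8981
  5     2,375.00     1,494.9631     7,474.8156
  6     2,375.00     1,362.7740     8,176.6442
  7     2,375.00     1,242.2735     8,695.9145
  8    52,375.00    24,973.0171   199,784.1372
  Σ                 36,650.6099   242,200.6814
P = 36,650.6099; Macaulay duration = 242,200.6814 / 36,650.6099 = 6.60837 years.
Modified duration = D_Mac / (1 + y) = 6.60837 / 1.097 = 6.02404 years.

6.024 years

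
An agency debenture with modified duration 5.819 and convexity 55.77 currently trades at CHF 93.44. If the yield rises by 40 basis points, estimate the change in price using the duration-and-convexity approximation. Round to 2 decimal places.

Duration effect: -D_mod·Δy = -5.819 × (+0.004) = -0.023276
Convexity effect: ½·C·(Δy)² = 0.5 × 55.77 × (0.004)² = +0.00044616
ΔP/P ≈ -0.023276 + 0.00044616 = -0.02282984
ΔP ≈ 93.44 × (-0.02282984) = -2.1332202496.

-CHF 2.13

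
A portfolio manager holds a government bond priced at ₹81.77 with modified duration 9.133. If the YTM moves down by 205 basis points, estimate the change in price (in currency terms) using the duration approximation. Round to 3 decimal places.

Duration approximation: ΔP/P ≈ -D_mod · Δy = -9.133 × (-0.0205) = +0.1872265.
ΔP ≈ 81.77 × (+0.1872265) = +15.309510905.

+₹15.310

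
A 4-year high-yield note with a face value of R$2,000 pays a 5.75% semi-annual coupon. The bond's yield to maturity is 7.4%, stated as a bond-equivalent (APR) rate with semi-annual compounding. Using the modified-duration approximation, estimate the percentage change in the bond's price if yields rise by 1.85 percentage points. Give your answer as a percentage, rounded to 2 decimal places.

-6.45%

Periodic yield y = 0.037. Modified duration first:
  t   CF        PV=CF/(1+0.037)^t    t·PV
  1        57.50        55.4484        55.4484
  2        57.50        53.4700       106.9400
  3        57.50        51.5622       154.6866
  4        57.50        49.7225       198.8899
  5        57.50        47.9484       239.7420
  6        57.50        46.2376       277.4256
  7        57.50        44.5879       312.1150
  8     2,057.50     1,538.5435    12,308.3484
  Σ                  1,887.5205    13,653.5959
P = 1,887.5205; D_Mac = 7.23361 half-year periods = 3.61681 yrs; D_mod = 3.61681/(1+0.037) = 3.48776 yrs.
ΔP/P ≈ -D_mod · Δy = -3.48776 × (+0.0185) = -0.064524 = -6.4524%.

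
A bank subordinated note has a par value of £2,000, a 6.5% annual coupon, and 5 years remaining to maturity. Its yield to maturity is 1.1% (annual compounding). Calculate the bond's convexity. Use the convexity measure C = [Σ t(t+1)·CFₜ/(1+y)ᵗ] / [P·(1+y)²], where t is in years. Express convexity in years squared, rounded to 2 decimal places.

25.41

With y = 0.011:
  t   CF        PV=CF/(1+0.011)^t    t·PV        t(t+1)·PV
  1       130.00       128.5856       128.5856         257.1711
  2       130.00       127.1865       254.3730         763.1190
  3       130.00       125.8027       377.4080       1,509.6321
  4       130.00       124.4339       497.7356       2,488.6781
  5     2,130.00     2,016.6189    10,083.0943      60,498.5659
  Σ                  2,522.6275    11,341.1965      65,517.1663
P = 2,522.6275.
Convexity = Σ t(t+1)·PV / [P·(1+y)²] = 65,517.1663 / (2,522.6275 × 1.022121) = 25.40971.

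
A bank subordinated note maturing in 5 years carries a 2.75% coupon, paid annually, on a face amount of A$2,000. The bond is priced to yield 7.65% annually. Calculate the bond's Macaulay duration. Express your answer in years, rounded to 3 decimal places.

4.704 years

Periodic yield y = 0.0765. Discount each cash flow and weight by its year:
  t   CF        PV=CF/(1+0.0765)^t    t·PV
  1        55.00        51.0915        51.0915
  2        55.00        47.4608        94.9215
  3        55.00        44.0880       132.2641
  4        55.00        40.9550       163.8199
  5     2,055.00     1,421.4830     7,107.4148
  Σ                  1,605.0782     7,549.5117
Price P = Σ PV = 1,605.0782.
Macaulay duration = Σ(t·PV) / P = 7,549.5117 / 1,605.0782 = 4.70352 years.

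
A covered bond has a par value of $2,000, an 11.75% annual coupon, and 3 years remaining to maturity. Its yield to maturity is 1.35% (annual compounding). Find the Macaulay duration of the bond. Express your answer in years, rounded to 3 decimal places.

2.734 years

Periodic yield y = 0.0135. Discount each cash flow and weight by its year:
  t   CF        PV=CF/(1+0.0135)^t    t·PV
  1       235.00       231.8698       231.8698
  2       235.00       228.7812       457.5624
  3     2,235.00     2,146.8726     6,440.6177
  Σ                  2,607.5235     7,130.0499
Price P = Σ PV = 2,607.5235.
Macaulay duration = Σ(t·PV) / P = 7,130.0499 / 2,607.5235 = 2.73441 years.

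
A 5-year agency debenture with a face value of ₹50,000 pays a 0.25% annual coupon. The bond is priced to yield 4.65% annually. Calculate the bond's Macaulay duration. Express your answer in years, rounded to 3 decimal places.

Periodic yield y = 0.0465. Discount each cash flow and weight by its year:
  t   CF        PV=CF/(1+0.0465)^t    t·PV
  1       125.00       119.4458       119.4458
  2       125.00       114.1383       228.2767
  3       125.00       109.0667       327.2002
  4       125.00       104.2205       416.8819
  5    50,125.00    39,935.4169   199,677.0844
  Σ                 40,382.2882   200,768.8890
Price P = Σ PV = 40,382.2882.
Macaulay duration = Σ(t·PV) / P = 200,768.8890 / 40,382.2882 = 4.97171 years.

4.972 years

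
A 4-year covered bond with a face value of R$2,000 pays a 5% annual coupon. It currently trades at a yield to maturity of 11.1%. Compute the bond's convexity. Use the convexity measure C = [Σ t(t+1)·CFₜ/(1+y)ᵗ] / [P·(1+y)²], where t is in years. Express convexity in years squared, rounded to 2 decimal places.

14.54

With y = 0.111:
  t   CF        PV=CF/(1+0.111)^t    t·PV        t(t+1)·PV
  1       100.00        90.0090        90.0090         180.0180
  2       100.00        81.0162       162.0324         486.0972
  3       100.00        72.9219       218.7656         875.0625
  4     2,100.00     1,378.3613     5,513.4450      27,567.2252
  Σ                  1,622.3083     5,984.2521      29,108.4029
P = 1,622.3083.
Convexity = Σ t(t+1)·PV / [P·(1+y)²] = 29,108.4029 / (1,622.3083 × 1.234321) = 14.53640.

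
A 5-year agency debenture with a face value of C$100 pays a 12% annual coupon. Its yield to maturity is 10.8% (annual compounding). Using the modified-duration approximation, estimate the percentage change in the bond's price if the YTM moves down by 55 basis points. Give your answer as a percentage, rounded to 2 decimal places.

+2.02%

Periodic yield y = 0.108. Modified duration first:
  t   CF        PV=CF/(1+0.108)^t    t·PV
  1        12.00        10.8303        10.8303
  2        12.00         9.7747        19.5493
  3        12.00         8.8219        26.4657
  4        12.00         7.9620        31.8480
  5       112.00        67.0686       335.3430
  Σ                    104.4575       424.0363
P = 104.4575; D_Mac = 4.05942 yrs; D_mod = 4.05942/(1+0.108) = 3.66373 yrs.
ΔP/P ≈ -D_mod · Δy = -3.66373 × (-0.0055) = +0.020151 = +2.0151%.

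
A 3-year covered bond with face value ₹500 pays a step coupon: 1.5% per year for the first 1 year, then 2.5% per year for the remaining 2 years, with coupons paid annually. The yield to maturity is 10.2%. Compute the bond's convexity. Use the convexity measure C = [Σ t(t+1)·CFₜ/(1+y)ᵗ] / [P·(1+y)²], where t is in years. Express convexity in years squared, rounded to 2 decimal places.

With y = 0.102:
  t   CF        PV=CF/(1+0.102)^t    t·PV        t(t+1)·PV
  1         7.50         6.8058         6.8058          13.6116
  2        12.50        10.2931        20.5862          61.7587
  3       512.50       382.9562     1,148.8686       4,595.4742
  Σ                    400.0551     1,176.2606       4,670.8445
P = 400.0551.
Convexity = Σ t(t+1)·PV / [P·(1+y)²] = 4,670.8445 / (400.0551 × 1.214404) = 9.61418.

9.61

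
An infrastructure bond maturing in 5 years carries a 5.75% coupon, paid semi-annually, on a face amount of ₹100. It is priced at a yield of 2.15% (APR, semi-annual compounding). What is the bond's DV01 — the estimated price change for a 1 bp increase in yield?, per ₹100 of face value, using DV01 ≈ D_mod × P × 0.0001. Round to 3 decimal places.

Periodic yield y = 0.01075.
  t   CF        PV=CF/(1+0.01075)^t    t·PV
  1        2.875         2.8444         2.8444
  2        2.875         2.8142         5.6283
  3        2.875         2.7842         8.3527
  4        2.875         2.7546        11.0185
  5        2.875         2.7253        13.6267
  6        2.875         2.6963        16.1781
  7        2.875         2.6677        18.6737
  8        2.875         2.6393        21.1144
  9        2.875         2.6112        23.5010
  10     102.875        92.4426       924.4264
  Σ                    116.9800     1,045.3642
P = 116.9800; D_Mac = 8.93627 half-year periods = 4.46813 yrs; D_mod = 4.42061 yrs.
DV01 ≈ 4.42061 × 116.9800 × 0.0001 = 0.051712.

₹0.052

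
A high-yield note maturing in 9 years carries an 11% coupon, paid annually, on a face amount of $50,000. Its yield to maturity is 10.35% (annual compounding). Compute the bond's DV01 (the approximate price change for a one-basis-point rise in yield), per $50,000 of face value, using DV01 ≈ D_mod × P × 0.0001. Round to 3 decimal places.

Periodic yield y = 0.1035.
  t   CF        PV=CF/(1+0.1035)^t    t·PV
  1     5,500.00     4,984.1414     4,984.1414
  2     5,500.00     4,516.6664     9,033.3328
  3     5,500.00     4,093.0371    12,279.1112
  4     5,500.00     3,709.1410    14,836.5639
  5     5,500.00     3,361.2514    16,806.2572
  6     5,500.00     3,045.9913    18,275.9481
  7     5,500.00     2,760.3003    19,322.1019
  8     5,500.00     2,501.4049    20,011.2389
  9    55,500.00    22,873.9910   205,865.9189
  Σ                 51,845.9247   321,414.6141
P = 51,845.9247; D_Mac = 6.19942 yrs; D_mod = 5.61796 yrs.
DV01 ≈ 5.61796 × 51,845.9247 × 0.0001 = 29.126834.

$29.127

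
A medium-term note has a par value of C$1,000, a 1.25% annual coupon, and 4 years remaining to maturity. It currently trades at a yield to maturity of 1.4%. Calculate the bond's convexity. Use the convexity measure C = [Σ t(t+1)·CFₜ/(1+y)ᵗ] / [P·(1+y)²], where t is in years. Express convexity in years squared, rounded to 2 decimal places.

18.97

With y = 0.014:
  t   CF        PV=CF/(1+0.014)^t    t·PV        t(t+1)·PV
  1        12.50        12.3274        12.3274          24.6548
  2        12.50        12.1572        24.3144          72.9433
  3        12.50        11.9894        35.9681         143.8724
  4     1,012.50       957.7303     3,830.9211      19,154.6053
  Σ                    994.2043     3,903.5310      19,396.0758
P = 994.2043.
Convexity = Σ t(t+1)·PV / [P·(1+y)²] = 19,396.0758 / (994.2043 × 1.028196) = 18.97415.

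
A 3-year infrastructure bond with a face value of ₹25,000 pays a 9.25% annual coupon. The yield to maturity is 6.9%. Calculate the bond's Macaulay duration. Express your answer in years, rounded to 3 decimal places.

Periodic yield y = 0.069. Discount each cash flow and weight by its year:
  t   CF        PV=CF/(1+0.069)^t    t·PV
  1     2,312.50     2,163.2367     2,163.2367
  2     2,312.50     2,023.6077     4,047.2155
  3    27,312.50    22,357.7625    67,073.2875
  Σ                 26,544.6069    73,283.7397
Price P = Σ PV = 26,544.6069.
Macaulay duration = Σ(t·PV) / P = 73,283.7397 / 26,544.6069 = 2.76078 years.

2.761 years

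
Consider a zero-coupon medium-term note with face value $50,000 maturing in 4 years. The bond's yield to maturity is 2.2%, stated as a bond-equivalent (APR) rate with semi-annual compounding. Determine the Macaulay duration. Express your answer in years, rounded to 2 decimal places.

4.00 years

A zero-coupon bond has a single cash flow at maturity, so its Macaulay duration equals its maturity: 4 years.
(Equivalently: 8 semi-annual periods ÷ 2 = 4 years.)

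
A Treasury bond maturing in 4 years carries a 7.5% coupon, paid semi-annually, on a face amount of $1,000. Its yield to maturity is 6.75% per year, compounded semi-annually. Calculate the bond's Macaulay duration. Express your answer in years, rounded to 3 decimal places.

Periodic yield y = 0.03375. Discount each cash flow and weight by its period:
  t   CF        PV=CF/(1+0.03375)^t    t·PV
  1        37.50        36.2757        36.2757
  2        37.50        35.0914        70.1827
  3        37.50        33.9457       101.8371
  4        37.50        32.8374       131.3497
  5        37.50        31.7654       158.8268
  6        37.50        30.7283       184.3696
  7        37.50        29.7251       208.0754
  8     1,037.50       795.5435     6,364.3479
  Σ                  1,025.9123     7,255.2649
Price P = Σ PV = 1,025.9123.
Macaulay duration = Σ(t·PV) / P = 7,255.2649 / 1,025.9123 = 7.07201 half-year periods.
In years: 7.07201 / 2 = 3.53601 years.

3.536 years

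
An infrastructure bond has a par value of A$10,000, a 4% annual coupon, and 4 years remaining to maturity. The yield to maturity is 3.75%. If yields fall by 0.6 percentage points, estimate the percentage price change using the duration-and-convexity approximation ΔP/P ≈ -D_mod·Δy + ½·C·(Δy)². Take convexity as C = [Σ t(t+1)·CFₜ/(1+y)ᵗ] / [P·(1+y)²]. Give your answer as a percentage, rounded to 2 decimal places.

With y = 0.0375:
  t   CF        PV=CF/(1+0.0375)^t    t·PV        t(t+1)·PV
  1       400.00       385.5422       385.5422         771.0843
  2       400.00       371.6069       743.2138       2,229.6415
  3       400.00       358.1753     1,074.5260       4,298.1040
  4    10,400.00     8,975.9602    35,903.8408     179,519.2038
  Σ                 10,091.2846    38,107.1228     186,818.0336
P = 10,091.2846; D_Mac = 3.77624 yrs; D_mod = 3.63975 yrs; C = 17.19872.
Duration effect: -3.63975 × (-0.006) = +0.021839
Convexity effect: 0.5 × 17.19872 × (-0.006)² = +0.0003096
ΔP/P ≈ +0.021839 + 0.0003096 = +0.022148 = +2.2148%.

+2.21%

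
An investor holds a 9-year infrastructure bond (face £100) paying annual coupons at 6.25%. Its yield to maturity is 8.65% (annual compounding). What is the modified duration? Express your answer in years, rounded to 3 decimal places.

6.421 years

Periodic yield y = 0.0865. First find Macaulay duration:
  t   CF        PV=CF/(1+0.0865)^t    t·PV
  1         6.25         5.7524         5.7524
  2         6.25         5.2944        10.5889
  3         6.25         4.8729        14.6188
  4         6.25         4.4850        17.9399
  5         6.25         4.1279        20.6396
  6         6.25         3.7993        22.7957
  7         6.25         3.4968        24.4777
  8         6.25         3.2184        25.7473
  9       106.25        50.3572       453.2146
  Σ                     85.4044       595.7749
P = 85.4044; Macaulay duration = 595.7749 / 85.4044 = 6.97593 years.
Modified duration = D_Mac / (1 + y) = 6.97593 / 1.0865 = 6.42055 years.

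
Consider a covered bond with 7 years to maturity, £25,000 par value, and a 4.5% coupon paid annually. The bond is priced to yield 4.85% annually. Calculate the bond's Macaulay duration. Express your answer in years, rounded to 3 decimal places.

Periodic yield y = 0.0485. Discount each cash flow and weight by its year:
  t   CF        PV=CF/(1+0.0485)^t    t·PV
  1     1,125.00     1,072.9614     1,072.9614
  2     1,125.00     1,023.3299     2,046.6597
  3     1,125.00       975.9942     2,927.9825
  4     1,125.00       930.8480     3,723.3921
  5     1,125.00       887.7902     4,438.9510
  6     1,125.00       846.7241     5,080.3445
  7    26,125.00    18,753.2808   131,272.9653
  Σ                 24,490.9285   150,563.2565
Price P = Σ PV = 24,490.9285.
Macaulay duration = Σ(t·PV) / P = 150,563.2565 / 24,490.9285 = 6.14772 years.

6.148 years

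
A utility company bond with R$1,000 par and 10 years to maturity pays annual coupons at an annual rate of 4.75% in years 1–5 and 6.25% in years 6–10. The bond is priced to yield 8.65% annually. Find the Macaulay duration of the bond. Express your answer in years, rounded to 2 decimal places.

7.85 years

Periodic yield y = 0.0865. Discount each cash flow and weight by its year:
  t   CF        PV=CF/(1+0.0865)^t    t·PV
  1        47.50        43.7184        43.7184
  2        47.50        40.2378        80.4756
  3        47.50        37.0343       111.1030
  4        47.50        34.0859       136.3436
  5        47.50        31.3722       156.8610
  6        62.50        37.9928       227.9570
  7        62.50        34.9681       244.7766
  8        62.50        32.1842       257.4733
  9        62.50        29.6219       266.5968
  10    1,062.50       463.4807     4,634.8068
  Σ                    784.6962     6,160.1119
Price P = Σ PV = 784.6962.
Macaulay duration = Σ(t·PV) / P = 6,160.1119 / 784.6962 = 7.85031 years.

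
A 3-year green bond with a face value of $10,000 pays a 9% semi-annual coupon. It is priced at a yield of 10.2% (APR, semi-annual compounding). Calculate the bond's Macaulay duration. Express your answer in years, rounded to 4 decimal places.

Periodic yield y = 0.051. Discount each cash flow and weight by its period:
  t   CF        PV=CF/(1+0.051)^t    t·PV
  1       450.00       428.1637       428.1637
  2       450.00       407.3869       814.7738
  3       450.00       387.6184     1,162.8551
  4       450.00       368.8091     1,475.2365
  5       450.00       350.9126     1,754.5629
  6    10,450.00     7,753.5393    46,521.2360
  Σ                  9,696.4300    52,156.8280
Price P = Σ PV = 9,696.4300.
Macaulay duration = Σ(t·PV) / P = 52,156.8280 / 9,696.4300 = 5.37897 half-year periods.
In years: 5.37897 / 2 = 2.68949 years.

2.6895 years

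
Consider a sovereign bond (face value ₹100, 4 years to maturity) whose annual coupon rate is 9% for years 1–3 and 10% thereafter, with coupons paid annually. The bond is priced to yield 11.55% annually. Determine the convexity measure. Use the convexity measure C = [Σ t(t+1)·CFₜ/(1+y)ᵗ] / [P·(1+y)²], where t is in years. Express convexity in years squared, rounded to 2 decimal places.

13.49

With y = 0.1155:
  t   CF        PV=CF/(1+0.1155)^t    t·PV        t(t+1)·PV
  1         9.00         8.0681         8.0681          16.1363
  2         9.00         7.2327        14.4655          43.3965
  3         9.00         6.4839        19.4516          77.8063
  4       110.00        71.0419       284.1675       1,420.8374
  Σ                     92.8266       326.1527       1,558.1765
P = 92.8266.
Convexity = Σ t(t+1)·PV / [P·(1+y)²] = 1,558.1765 / (92.8266 × 1.244340) = 13.48978.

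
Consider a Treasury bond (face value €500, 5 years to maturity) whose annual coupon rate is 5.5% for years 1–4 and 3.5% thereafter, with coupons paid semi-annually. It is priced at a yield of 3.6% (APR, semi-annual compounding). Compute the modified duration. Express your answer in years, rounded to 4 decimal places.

4.3827 years

Periodic yield y = 0.018. First find Macaulay duration:
  t   CF        PV=CF/(1+0.018)^t    t·PV
  1        13.75        13.5069        13.5069
  2        13.75        13.2681        26.5361
  3        13.75        13.0334        39.1003
  4        13.75        12.8030        51.2120
  5        13.75        12.5766        62.8831
  6        13.75        12.3542        74.1254
  7        13.75        12.1358        84.9506
  8        13.75        11.9212        95.3697
  9         8.75         7.4521        67.0688
  10      508.75       425.6245     4,256.2452
  Σ                    534.6758     4,770.9981
P = 534.6758; Macaulay duration = 4,770.9981 / 534.6758 = 8.92316 half-year periods = 4.46158 years.
Modified duration = D_Mac / (1 + y) = 4.46158 / 1.018 = 4.38269 years.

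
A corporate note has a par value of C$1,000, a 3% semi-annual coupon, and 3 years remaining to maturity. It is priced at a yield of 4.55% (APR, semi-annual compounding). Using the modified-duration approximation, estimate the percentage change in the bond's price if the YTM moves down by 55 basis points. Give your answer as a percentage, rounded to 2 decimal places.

Periodic yield y = 0.02275. Modified duration first:
  t   CF        PV=CF/(1+0.02275)^t    t·PV
  1        15.00        14.6663        14.6663
  2        15.00        14.3401        28.6802
  3        15.00        14.0211        42.0634
  4        15.00        13.7092        54.8370
  5        15.00        13.4043        67.0215
  6     1,015.00       886.8478     5,321.0870
  Σ                    956.9889     5,528.3554
P = 956.9889; D_Mac = 5.77682 half-year periods = 2.88841 yrs; D_mod = 2.88841/(1+0.02275) = 2.82416 yrs.
ΔP/P ≈ -D_mod · Δy = -2.82416 × (-0.0055) = +0.015533 = +1.5533%.

+1.55%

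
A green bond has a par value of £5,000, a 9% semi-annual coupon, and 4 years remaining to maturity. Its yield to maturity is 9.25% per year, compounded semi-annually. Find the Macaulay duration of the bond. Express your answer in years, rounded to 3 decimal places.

3.444 years

Periodic yield y = 0.04625. Discount each cash flow and weight by its period:
  t   CF        PV=CF/(1+0.04625)^t    t·PV
  1       225.00       215.0538       215.0538
  2       225.00       205.5472       411.0944
  3       225.00       196.4609       589.3827
  4       225.00       187.7762       751.1050
  5       225.00       179.4755       897.3775
  6       225.00       171.5417     1,029.2502
  7       225.00       163.9586     1,147.7103
  8     5,225.00     3,639.1715    29,113.3723
  Σ                  4,958.9854    34,154.3460
Price P = Σ PV = 4,958.9854.
Macaulay duration = Σ(t·PV) / P = 34,154.3460 / 4,958.9854 = 6.88737 half-year periods.
In years: 6.88737 / 2 = 3.44368 years.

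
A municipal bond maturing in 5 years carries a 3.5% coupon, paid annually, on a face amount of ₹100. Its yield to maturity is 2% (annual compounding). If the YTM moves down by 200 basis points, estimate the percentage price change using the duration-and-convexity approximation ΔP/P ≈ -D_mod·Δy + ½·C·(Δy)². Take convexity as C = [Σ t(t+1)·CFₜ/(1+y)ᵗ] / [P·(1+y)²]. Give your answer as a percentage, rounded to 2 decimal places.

+9.72%

With y = 0.02:
  t   CF        PV=CF/(1+0.02)^t    t·PV        t(t+1)·PV
  1         3.50         3.4314         3.4314           6.8627
  2         3.50         3.3641         6.7282          20.1845
  3         3.50         3.2981         9.8944          39.5775
  4         3.50         3.2335        12.9338          64.6692
  5       103.50        93.7431       468.7157       2,812.2942
  Σ                    107.0702       501.7035       2,943.5882
P = 107.0702; D_Mac = 4.68574 yrs; D_mod = 4.59387 yrs; C = 26.42458.
Duration effect: -4.59387 × (-0.02) = +0.091877
Convexity effect: 0.5 × 26.42458 × (-0.02)² = +0.0052849
ΔP/P ≈ +0.091877 + 0.0052849 = +0.097162 = +9.7162%.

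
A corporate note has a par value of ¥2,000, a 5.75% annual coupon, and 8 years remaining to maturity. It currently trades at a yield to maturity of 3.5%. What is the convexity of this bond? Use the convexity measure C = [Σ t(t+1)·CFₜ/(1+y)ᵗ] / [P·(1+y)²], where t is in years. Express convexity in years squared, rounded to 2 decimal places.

53.22

With y = 0.035:
  t   CF        PV=CF/(1+0.035)^t    t·PV        t(t+1)·PV
  1       115.00       111.1111       111.1111         222.2222
  2       115.00       107.3537       214.7075         644.1224
  3       115.00       103.7234       311.1702       1,244.6809
  4       115.00       100.2159       400.8634       2,004.3171
  5       115.00        96.8269       484.1346       2,904.8074
  6       115.00        93.5526       561.3154       3,929.2081
  7       115.00        90.3890       632.7227       5,061.7818
  8     2,115.00     1,606.1554    12,849.2435     115,643.1918
  Σ                  2,309.3280    15,565.2685     131,654.3318
P = 2,309.3280.
Convexity = Σ t(t+1)·PV / [P·(1+y)²] = 131,654.3318 / (2,309.3280 × 1.071225) = 53.21926.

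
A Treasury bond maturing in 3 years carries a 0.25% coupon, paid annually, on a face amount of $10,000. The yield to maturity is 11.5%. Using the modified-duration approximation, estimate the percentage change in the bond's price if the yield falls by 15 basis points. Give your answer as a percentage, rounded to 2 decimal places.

Periodic yield y = 0.115. Modified duration first:
  t   CF        PV=CF/(1+0.115)^t    t·PV
  1        25.00        22.4215        22.4215
  2        25.00        20.1090        40.2180
  3    10,025.00     7,232.0227    21,696.0680
  Σ                  7,274.5532    21,758.7075
P = 7,274.5532; D_Mac = 2.99107 yrs; D_mod = 2.99107/(1+0.115) = 2.68258 yrs.
ΔP/P ≈ -D_mod · Δy = -2.68258 × (-0.0015) = +0.004024 = +0.4024%.

+0.40%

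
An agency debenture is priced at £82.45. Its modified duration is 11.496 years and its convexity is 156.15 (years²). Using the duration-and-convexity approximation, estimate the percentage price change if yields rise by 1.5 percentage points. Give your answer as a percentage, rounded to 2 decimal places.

Duration effect: -D_mod·Δy = -11.496 × (+0.015) = -0.172440
Convexity effect: ½·C·(Δy)² = 0.5 × 156.15 × (0.015)² = +0.017566875
ΔP/P ≈ -0.172440 + 0.017566875 = -0.154873125
= -15.4873125%.

-15.49%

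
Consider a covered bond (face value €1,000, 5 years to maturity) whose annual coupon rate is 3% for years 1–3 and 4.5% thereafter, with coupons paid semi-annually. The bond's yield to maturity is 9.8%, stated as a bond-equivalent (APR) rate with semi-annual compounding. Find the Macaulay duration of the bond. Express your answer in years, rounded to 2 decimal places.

Periodic yield y = 0.049. Discount each cash flow and weight by its period:
  t   CF        PV=CF/(1+0.049)^t    t·PV
  1        15.00        14.2993        14.2993
  2        15.00        13.6314        27.2628
  3        15.00        12.9947        38.9840
  4        15.00        12.3877        49.5506
  5        15.00        11.8090        59.0451
  6        15.00        11.2574        67.5444
  7        22.50        16.0973       112.6814
  8        22.50        15.3454       122.7633
  9        22.50        14.6286       131.6575
  10    1,022.50       633.7361     6,337.3608
  Σ                    756.1869     6,961.1493
Price P = Σ PV = 756.1869.
Macaulay duration = Σ(t·PV) / P = 6,961.1493 / 756.1869 = 9.20559 half-year periods.
In years: 9.20559 / 2 = 4.60280 years.

4.60 years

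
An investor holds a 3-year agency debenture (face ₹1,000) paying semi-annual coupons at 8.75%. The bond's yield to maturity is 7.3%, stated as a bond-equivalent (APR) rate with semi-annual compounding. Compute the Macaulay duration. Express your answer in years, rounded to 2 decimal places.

2.71 years

Periodic yield y = 0.0365. Discount each cash flow and weight by its period:
  t   CF        PV=CF/(1+0.0365)^t    t·PV
  1        43.75        42.2094        42.2094
  2        43.75        40.7230        81.4459
  3        43.75        39.2889       117.8668
  4        43.75        37.9054       151.6215
  5        43.75        36.5706       182.8528
  6     1,043.75       841.7452     5,050.4712
  Σ                  1,038.4424     5,626.4676
Price P = Σ PV = 1,038.4424.
Macaulay duration = Σ(t·PV) / P = 5,626.4676 / 1,038.4424 = 5.41818 half-year periods.
In years: 5.41818 / 2 = 2.70909 years.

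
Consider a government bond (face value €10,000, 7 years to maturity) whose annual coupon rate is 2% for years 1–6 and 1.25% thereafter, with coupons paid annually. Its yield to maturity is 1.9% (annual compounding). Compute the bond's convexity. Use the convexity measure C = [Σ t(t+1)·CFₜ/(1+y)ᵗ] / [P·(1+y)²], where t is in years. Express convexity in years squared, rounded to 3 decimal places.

With y = 0.019:
  t   CF        PV=CF/(1+0.019)^t    t·PV        t(t+1)·PV
  1       200.00       196.2709       196.2709         392.5417
  2       200.00       192.6112       385.2225       1,155.6674
  3       200.00       189.0199       567.0596       2,268.2384
  4       200.00       185.4954       741.9818       3,709.9090
  5       200.00       182.0368       910.1838       5,461.1025
  6       200.00       178.6425     1,071.8553       7,502.9868
  7    10,125.00     8,875.1509    62,126.0560     497,008.4481
  Σ                  9,999.2276    65,998.6297     517,498.8939
P = 9,999.2276.
Convexity = Σ t(t+1)·PV / [P·(1+y)²] = 517,498.8939 / (9,999.2276 × 1.038361) = 49.84190.

49.842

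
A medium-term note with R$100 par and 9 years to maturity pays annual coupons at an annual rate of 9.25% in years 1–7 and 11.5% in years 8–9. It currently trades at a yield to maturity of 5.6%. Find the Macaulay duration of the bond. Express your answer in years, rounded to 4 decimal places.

Periodic yield y = 0.056. Discount each cash flow and weight by its year:
  t   CF        PV=CF/(1+0.056)^t    t·PV
  1         9.25         8.7595         8.7595
  2         9.25         8.2950        16.5899
  3         9.25         7.8551        23.5652
  4         9.25         7.4385        29.7540
  5         9.25         7.0440        35.2202
  6         9.25         6.6705        40.0230
  7         9.25         6.3168        44.2173
  8        11.50         7.4368        59.4945
  9       111.50        68.2810       614.5286
  Σ                    128.0971       872.1522
Price P = Σ PV = 128.0971.
Macaulay duration = Σ(t·PV) / P = 872.1522 / 128.0971 = 6.80853 years.

6.8085 years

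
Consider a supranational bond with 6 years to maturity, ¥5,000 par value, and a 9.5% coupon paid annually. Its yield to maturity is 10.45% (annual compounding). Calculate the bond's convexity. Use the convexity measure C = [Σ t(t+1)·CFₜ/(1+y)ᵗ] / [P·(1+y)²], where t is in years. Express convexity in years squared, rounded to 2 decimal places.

25.49

With y = 0.1045:
  t   CF        PV=CF/(1+0.1045)^t    t·PV        t(t+1)·PV
  1       475.00       430.0589       430.0589         860.1177
  2       475.00       389.3697       778.7394       2,336.2183
  3       475.00       352.5303     1,057.5909       4,230.3636
  4       475.00       319.1764     1,276.7055       6,383.5274
  5       475.00       288.9782     1,444.8908       8,669.3445
  6     5,475.00     3,015.7116    18,094.2694     126,659.8860
  Σ                  4,795.8250    23,082.2548     149,139.4574
P = 4,795.8250.
Convexity = Σ t(t+1)·PV / [P·(1+y)²] = 149,139.4574 / (4,795.8250 × 1.219920) = 25.49164.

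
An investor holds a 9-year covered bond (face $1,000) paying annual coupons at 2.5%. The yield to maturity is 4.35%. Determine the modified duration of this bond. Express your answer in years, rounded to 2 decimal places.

Periodic yield y = 0.0435. First find Macaulay duration:
  t   CF        PV=CF/(1+0.0435)^t    t·PV
  1        25.00        23.9578        23.9578
  2        25.00        22.9591        45.9182
  3        25.00        22.0020        66.0061
  4        25.00        21.0848        84.3393
  5        25.00        20.2059       101.0294
  6        25.00        19.3636       116.1814
  7        25.00        18.5564       129.8945
  8        25.00        17.7828       142.2625
  9     1,025.00       698.7017     6,288.3151
  Σ                    864.6141     6,997.9043
P = 864.6141; Macaulay duration = 6,997.9043 / 864.6141 = 8.09367 years.
Modified duration = D_Mac / (1 + y) = 8.09367 / 1.0435 = 7.75628 years.

7.76 years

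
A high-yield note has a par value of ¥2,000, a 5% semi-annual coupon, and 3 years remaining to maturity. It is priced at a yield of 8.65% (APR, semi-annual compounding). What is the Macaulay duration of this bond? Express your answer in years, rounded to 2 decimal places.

Periodic yield y = 0.04325. Discount each cash flow and weight by its period:
  t   CF        PV=CF/(1+0.04325)^t    t·PV
  1        50.00        47.9272        47.9272
  2        50.00        45.9402        91.8805
  3        50.00        44.0357       132.1071
  4        50.00        42.2101       168.8404
  5        50.00        40.4602       202.3010
  6     2,050.00     1,590.0966     9,540.5794
  Σ                  1,810.6700    10,183.6355
Price P = Σ PV = 1,810.6700.
Macaulay duration = Σ(t·PV) / P = 10,183.6355 / 1,810.6700 = 5.62424 half-year periods.
In years: 5.62424 / 2 = 2.81212 years.

2.81 years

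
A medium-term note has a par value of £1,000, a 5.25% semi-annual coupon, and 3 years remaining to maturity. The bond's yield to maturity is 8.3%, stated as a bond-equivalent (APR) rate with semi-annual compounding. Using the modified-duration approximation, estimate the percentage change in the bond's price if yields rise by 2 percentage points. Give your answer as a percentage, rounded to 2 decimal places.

Periodic yield y = 0.0415. Modified duration first:
  t   CF        PV=CF/(1+0.0415)^t    t·PV
  1        26.25        25.2040        25.2040
  2        26.25        24.1997        48.3995
  3        26.25        23.2355        69.7064
  4        26.25        22.3096        89.2385
  5        26.25        21.4207       107.1033
  6     1,026.25       804.0768     4,824.4607
  Σ                    920.4463     5,164.1125
P = 920.4463; D_Mac = 5.61044 half-year periods = 2.80522 yrs; D_mod = 2.80522/(1+0.0415) = 2.69344 yrs.
ΔP/P ≈ -D_mod · Δy = -2.69344 × (+0.02) = -0.053869 = -5.3869%.

-5.39%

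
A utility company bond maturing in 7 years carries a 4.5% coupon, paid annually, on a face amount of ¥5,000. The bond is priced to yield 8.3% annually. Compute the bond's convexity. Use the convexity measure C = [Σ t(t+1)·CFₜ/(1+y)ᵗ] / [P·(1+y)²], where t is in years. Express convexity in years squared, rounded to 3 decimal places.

With y = 0.083:
  t   CF        PV=CF/(1+0.083)^t    t·PV        t(t+1)·PV
  1       225.00       207.7562       207.7562         415.5125
  2       225.00       191.8340       383.6680       1,151.0041
  3       225.00       177.1320       531.3961       2,125.5846
  4       225.00       163.5568       654.2273       3,271.1367
  5       225.00       151.0220       755.1100       4,530.6602
  6       225.00       139.4478       836.6870       5,856.8091
  7     5,225.00     2,990.1095    20,930.7668     167,446.1342
  Σ                  4,020.8585    24,299.6115     184,796.8412
P = 4,020.8585.
Convexity = Σ t(t+1)·PV / [P·(1+y)²] = 184,796.8412 / (4,020.8585 × 1.172889) = 39.18491.

39.185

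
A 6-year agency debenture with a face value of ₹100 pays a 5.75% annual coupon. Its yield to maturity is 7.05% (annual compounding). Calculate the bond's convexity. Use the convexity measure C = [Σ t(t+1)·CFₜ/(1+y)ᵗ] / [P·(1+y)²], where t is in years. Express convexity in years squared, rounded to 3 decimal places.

With y = 0.0705:
  t   CF        PV=CF/(1+0.0705)^t    t·PV        t(t+1)·PV
  1         5.75         5.3713         5.3713          10.7426
  2         5.75         5.0176        10.0352          30.1055
  3         5.75         4.6871        14.0614          56.2457
  4         5.75         4.3785        17.5138          87.5692
  5         5.75         4.0901        20.4505         122.7032
  6       105.75        70.2684       421.6107       2,951.2747
  Σ                     93.8131       489.0429       3,258.6408
P = 93.8131.
Convexity = Σ t(t+1)·PV / [P·(1+y)²] = 3,258.6408 / (93.8131 × 1.145970) = 30.31097.

30.311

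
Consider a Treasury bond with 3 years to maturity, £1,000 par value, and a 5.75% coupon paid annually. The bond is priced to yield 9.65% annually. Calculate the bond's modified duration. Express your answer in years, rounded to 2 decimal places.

Periodic yield y = 0.0965. First find Macaulay duration:
  t   CF        PV=CF/(1+0.0965)^t    t·PV
  1        57.50        52.4396        52.4396
  2        57.50        47.8245        95.6490
  3     1,057.50       802.1479     2,406.4438
  Σ                    902.4120     2,554.5324
P = 902.4120; Macaulay duration = 2,554.5324 / 902.4120 = 2.83078 years.
Modified duration = D_Mac / (1 + y) = 2.83078 / 1.0965 = 2.58165 years.

2.58 years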